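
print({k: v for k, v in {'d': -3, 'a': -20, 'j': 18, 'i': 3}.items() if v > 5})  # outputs {'j': 18}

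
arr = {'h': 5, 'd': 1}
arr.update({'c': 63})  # {'h': 5, 'd': 1, 'c': 63}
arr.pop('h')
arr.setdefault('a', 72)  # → 72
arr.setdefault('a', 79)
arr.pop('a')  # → 72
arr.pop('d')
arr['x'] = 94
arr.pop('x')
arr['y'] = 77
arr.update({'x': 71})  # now {'c': 63, 'y': 77, 'x': 71}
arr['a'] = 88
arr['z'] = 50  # {'c': 63, 'y': 77, 'x': 71, 'a': 88, 'z': 50}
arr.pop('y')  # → 77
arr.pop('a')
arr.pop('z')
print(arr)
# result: {'c': 63, 'x': 71}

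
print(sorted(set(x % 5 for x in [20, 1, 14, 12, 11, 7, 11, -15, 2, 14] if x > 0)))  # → [0, 1, 2, 4]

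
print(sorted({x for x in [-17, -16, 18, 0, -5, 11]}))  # [-17, -16, -5, 0, 11, 18]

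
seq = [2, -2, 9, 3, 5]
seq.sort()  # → [-2, 2, 3, 5, 9]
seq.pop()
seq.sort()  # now [-2, 2, 3, 5]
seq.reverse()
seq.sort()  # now [-2, 2, 3, 5]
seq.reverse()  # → [5, 3, 2, -2]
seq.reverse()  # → [-2, 2, 3, 5]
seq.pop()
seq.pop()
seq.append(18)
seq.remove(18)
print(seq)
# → [-2, 2]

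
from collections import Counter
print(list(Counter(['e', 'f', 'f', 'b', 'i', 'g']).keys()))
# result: ['e', 'f', 'b', 'i', 'g']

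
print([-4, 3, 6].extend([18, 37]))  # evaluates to None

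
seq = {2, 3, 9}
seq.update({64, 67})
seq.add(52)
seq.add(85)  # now {2, 3, 9, 52, 64, 67, 85}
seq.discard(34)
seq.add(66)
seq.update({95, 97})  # {2, 3, 9, 52, 64, 66, 67, 85, 95, 97}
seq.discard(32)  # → {2, 3, 9, 52, 64, 66, 67, 85, 95, 97}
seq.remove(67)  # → {2, 3, 9, 52, 64, 66, 85, 95, 97}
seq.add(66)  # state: {2, 3, 9, 52, 64, 66, 85, 95, 97}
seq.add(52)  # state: {2, 3, 9, 52, 64, 66, 85, 95, 97}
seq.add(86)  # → {2, 3, 9, 52, 64, 66, 85, 86, 95, 97}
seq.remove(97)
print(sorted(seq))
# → [2, 3, 9, 52, 64, 66, 85, 86, 95]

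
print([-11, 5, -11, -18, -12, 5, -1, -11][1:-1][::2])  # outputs [5, -18, 5]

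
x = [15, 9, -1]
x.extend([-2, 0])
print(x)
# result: [15, 9, -1, -2, 0]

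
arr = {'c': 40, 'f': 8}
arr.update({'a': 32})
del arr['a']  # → {'c': 40, 'f': 8}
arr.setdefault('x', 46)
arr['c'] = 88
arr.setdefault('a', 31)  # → 31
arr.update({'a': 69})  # {'c': 88, 'f': 8, 'x': 46, 'a': 69}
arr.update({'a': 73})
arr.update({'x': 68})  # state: {'c': 88, 'f': 8, 'x': 68, 'a': 73}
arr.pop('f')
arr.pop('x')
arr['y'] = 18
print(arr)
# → {'c': 88, 'a': 73, 'y': 18}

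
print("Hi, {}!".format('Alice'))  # Hi, Alice!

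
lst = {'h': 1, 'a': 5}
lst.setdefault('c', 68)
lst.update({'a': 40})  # {'h': 1, 'a': 40, 'c': 68}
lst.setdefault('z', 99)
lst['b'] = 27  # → {'h': 1, 'a': 40, 'c': 68, 'z': 99, 'b': 27}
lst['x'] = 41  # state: {'h': 1, 'a': 40, 'c': 68, 'z': 99, 'b': 27, 'x': 41}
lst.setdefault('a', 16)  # 40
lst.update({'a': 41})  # {'h': 1, 'a': 41, 'c': 68, 'z': 99, 'b': 27, 'x': 41}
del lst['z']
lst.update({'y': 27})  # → {'h': 1, 'a': 41, 'c': 68, 'b': 27, 'x': 41, 'y': 27}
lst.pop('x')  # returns 41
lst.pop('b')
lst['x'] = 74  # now {'h': 1, 'a': 41, 'c': 68, 'y': 27, 'x': 74}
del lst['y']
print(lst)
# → {'h': 1, 'a': 41, 'c': 68, 'x': 74}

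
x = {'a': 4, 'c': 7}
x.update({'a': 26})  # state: {'a': 26, 'c': 7}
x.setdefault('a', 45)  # 26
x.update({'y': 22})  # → {'a': 26, 'c': 7, 'y': 22}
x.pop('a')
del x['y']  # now {'c': 7}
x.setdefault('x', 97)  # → 97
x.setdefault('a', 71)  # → 71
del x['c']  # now {'x': 97, 'a': 71}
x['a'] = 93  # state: {'x': 97, 'a': 93}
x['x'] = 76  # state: {'x': 76, 'a': 93}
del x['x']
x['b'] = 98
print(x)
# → {'a': 93, 'b': 98}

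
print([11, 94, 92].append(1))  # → None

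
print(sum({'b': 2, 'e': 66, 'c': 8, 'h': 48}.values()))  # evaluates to 124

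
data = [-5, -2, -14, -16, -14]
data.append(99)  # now [-5, -2, -14, -16, -14, 99]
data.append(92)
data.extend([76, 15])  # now [-5, -2, -14, -16, -14, 99, 92, 76, 15]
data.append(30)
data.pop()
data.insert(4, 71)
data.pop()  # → 15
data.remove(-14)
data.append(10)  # [-5, -2, -16, 71, -14, 99, 92, 76, 10]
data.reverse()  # [10, 76, 92, 99, -14, 71, -16, -2, -5]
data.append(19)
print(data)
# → [10, 76, 92, 99, -14, 71, -16, -2, -5, 19]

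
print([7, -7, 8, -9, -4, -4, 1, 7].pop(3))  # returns -9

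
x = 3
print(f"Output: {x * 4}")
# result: Output: 12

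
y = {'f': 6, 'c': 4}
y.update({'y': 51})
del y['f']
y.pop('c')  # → 4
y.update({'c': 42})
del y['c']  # {'y': 51}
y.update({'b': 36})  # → {'y': 51, 'b': 36}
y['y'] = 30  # {'y': 30, 'b': 36}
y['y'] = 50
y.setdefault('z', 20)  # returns 20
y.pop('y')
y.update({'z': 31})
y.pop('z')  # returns 31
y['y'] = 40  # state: {'b': 36, 'y': 40}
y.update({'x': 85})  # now {'b': 36, 'y': 40, 'x': 85}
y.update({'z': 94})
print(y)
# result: {'b': 36, 'y': 40, 'x': 85, 'z': 94}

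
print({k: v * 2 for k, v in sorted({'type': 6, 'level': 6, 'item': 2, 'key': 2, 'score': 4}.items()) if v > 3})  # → {'level': 12, 'score': 8, 'type': 12}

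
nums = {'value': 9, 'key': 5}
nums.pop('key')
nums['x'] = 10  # {'value': 9, 'x': 10}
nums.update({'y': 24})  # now {'value': 9, 'x': 10, 'y': 24}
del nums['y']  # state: {'value': 9, 'x': 10}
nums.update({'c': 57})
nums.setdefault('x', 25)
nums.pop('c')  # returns 57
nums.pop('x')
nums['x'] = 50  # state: {'value': 9, 'x': 50}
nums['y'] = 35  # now {'value': 9, 'x': 50, 'y': 35}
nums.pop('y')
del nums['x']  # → {'value': 9}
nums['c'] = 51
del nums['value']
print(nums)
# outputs {'c': 51}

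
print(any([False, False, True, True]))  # True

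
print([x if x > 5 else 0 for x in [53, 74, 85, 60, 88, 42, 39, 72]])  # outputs [53, 74, 85, 60, 88, 42, 39, 72]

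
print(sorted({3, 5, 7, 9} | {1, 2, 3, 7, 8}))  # [1, 2, 3, 5, 7, 8, 9]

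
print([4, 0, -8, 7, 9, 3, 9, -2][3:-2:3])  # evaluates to [7]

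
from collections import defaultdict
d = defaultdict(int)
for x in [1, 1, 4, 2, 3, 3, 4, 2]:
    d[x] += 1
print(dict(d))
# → {1: 2, 4: 2, 2: 2, 3: 2}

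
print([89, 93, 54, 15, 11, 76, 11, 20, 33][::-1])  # [33, 20, 11, 76, 11, 15, 54, 93, 89]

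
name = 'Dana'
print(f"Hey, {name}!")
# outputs Hey, Dana!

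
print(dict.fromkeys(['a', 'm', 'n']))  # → {'a': None, 'm': None, 'n': None}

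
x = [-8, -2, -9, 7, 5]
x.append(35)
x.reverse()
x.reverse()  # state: [-8, -2, -9, 7, 5, 35]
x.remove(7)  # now [-8, -2, -9, 5, 35]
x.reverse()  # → [35, 5, -9, -2, -8]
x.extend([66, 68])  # [35, 5, -9, -2, -8, 66, 68]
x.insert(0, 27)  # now [27, 35, 5, -9, -2, -8, 66, 68]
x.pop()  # 68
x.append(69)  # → [27, 35, 5, -9, -2, -8, 66, 69]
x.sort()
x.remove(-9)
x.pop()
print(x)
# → [-8, -2, 5, 27, 35, 66]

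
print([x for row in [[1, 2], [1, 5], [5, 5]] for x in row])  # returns [1, 2, 1, 5, 5, 5]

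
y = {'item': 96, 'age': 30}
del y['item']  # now {'age': 30}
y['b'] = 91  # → {'age': 30, 'b': 91}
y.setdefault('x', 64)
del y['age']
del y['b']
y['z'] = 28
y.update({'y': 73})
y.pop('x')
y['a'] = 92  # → {'z': 28, 'y': 73, 'a': 92}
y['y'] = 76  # {'z': 28, 'y': 76, 'a': 92}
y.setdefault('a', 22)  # 92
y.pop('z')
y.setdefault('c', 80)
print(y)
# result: {'y': 76, 'a': 92, 'c': 80}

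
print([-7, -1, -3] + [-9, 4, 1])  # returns [-7, -1, -3, -9, 4, 1]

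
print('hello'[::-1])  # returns olleh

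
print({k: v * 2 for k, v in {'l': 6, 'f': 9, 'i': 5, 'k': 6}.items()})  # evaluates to {'l': 12, 'f': 18, 'i': 10, 'k': 12}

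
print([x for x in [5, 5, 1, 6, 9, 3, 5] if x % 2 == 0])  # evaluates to [6]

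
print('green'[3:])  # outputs en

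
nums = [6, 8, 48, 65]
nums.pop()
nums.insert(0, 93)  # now [93, 6, 8, 48]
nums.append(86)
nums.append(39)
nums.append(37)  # [93, 6, 8, 48, 86, 39, 37]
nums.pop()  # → 37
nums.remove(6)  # [93, 8, 48, 86, 39]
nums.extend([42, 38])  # [93, 8, 48, 86, 39, 42, 38]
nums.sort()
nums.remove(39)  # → [8, 38, 42, 48, 86, 93]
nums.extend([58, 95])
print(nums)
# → [8, 38, 42, 48, 86, 93, 58, 95]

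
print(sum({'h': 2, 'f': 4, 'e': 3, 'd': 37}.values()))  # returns 46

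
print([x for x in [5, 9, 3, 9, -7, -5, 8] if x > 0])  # [5, 9, 3, 9, 8]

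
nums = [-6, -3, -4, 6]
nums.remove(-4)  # [-6, -3, 6]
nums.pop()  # 6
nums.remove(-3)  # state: [-6]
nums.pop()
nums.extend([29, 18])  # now [29, 18]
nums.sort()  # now [18, 29]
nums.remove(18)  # [29]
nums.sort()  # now [29]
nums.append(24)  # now [29, 24]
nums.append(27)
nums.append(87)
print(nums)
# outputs [29, 24, 27, 87]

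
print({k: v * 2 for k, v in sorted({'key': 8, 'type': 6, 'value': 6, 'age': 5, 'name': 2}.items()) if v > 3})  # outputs {'age': 10, 'key': 16, 'type': 12, 'value': 12}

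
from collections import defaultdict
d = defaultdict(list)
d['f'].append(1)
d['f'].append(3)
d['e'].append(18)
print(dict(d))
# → {'f': [1, 3], 'e': [18]}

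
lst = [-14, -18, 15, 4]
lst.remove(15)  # [-14, -18, 4]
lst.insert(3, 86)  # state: [-14, -18, 4, 86]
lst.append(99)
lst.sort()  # [-18, -14, 4, 86, 99]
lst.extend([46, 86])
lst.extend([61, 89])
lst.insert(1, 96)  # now [-18, 96, -14, 4, 86, 99, 46, 86, 61, 89]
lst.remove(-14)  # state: [-18, 96, 4, 86, 99, 46, 86, 61, 89]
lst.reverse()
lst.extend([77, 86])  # [89, 61, 86, 46, 99, 86, 4, 96, -18, 77, 86]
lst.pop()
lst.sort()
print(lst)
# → [-18, 4, 46, 61, 77, 86, 86, 89, 96, 99]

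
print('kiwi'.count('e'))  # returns 0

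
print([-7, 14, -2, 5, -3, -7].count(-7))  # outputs 2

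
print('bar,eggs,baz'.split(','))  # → ['bar', 'eggs', 'baz']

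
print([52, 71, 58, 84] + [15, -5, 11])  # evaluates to [52, 71, 58, 84, 15, -5, 11]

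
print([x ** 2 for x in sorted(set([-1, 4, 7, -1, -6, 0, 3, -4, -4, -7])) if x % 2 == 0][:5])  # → [36, 16, 0, 16]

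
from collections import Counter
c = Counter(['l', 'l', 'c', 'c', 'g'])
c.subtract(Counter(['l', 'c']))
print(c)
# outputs Counter({'l': 1, 'c': 1, 'g': 1})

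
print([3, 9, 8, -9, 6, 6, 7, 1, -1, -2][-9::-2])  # [9]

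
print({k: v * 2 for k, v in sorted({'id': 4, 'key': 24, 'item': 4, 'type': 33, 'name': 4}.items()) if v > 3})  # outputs {'id': 8, 'item': 8, 'key': 48, 'name': 8, 'type': 66}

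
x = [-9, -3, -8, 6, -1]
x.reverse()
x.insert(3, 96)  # [-1, 6, -8, 96, -3, -9]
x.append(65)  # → [-1, 6, -8, 96, -3, -9, 65]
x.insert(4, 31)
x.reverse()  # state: [65, -9, -3, 31, 96, -8, 6, -1]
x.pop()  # -1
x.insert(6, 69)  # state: [65, -9, -3, 31, 96, -8, 69, 6]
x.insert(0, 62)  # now [62, 65, -9, -3, 31, 96, -8, 69, 6]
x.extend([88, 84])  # [62, 65, -9, -3, 31, 96, -8, 69, 6, 88, 84]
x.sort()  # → [-9, -8, -3, 6, 31, 62, 65, 69, 84, 88, 96]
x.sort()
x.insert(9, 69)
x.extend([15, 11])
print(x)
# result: [-9, -8, -3, 6, 31, 62, 65, 69, 84, 69, 88, 96, 15, 11]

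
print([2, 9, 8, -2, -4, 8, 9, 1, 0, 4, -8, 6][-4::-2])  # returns [0, 9, -4, 8, 2]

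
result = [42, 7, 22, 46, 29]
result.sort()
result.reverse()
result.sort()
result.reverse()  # [46, 42, 29, 22, 7]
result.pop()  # 7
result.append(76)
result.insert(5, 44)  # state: [46, 42, 29, 22, 76, 44]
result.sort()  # [22, 29, 42, 44, 46, 76]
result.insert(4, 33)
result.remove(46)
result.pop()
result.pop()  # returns 33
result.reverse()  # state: [44, 42, 29, 22]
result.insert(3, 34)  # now [44, 42, 29, 34, 22]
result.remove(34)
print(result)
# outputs [44, 42, 29, 22]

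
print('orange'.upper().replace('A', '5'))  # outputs OR5NGE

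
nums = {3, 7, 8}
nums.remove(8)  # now {3, 7}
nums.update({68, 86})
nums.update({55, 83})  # {3, 7, 55, 68, 83, 86}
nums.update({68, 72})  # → {3, 7, 55, 68, 72, 83, 86}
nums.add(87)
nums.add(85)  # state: {3, 7, 55, 68, 72, 83, 85, 86, 87}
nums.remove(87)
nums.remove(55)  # {3, 7, 68, 72, 83, 85, 86}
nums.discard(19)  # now {3, 7, 68, 72, 83, 85, 86}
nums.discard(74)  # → {3, 7, 68, 72, 83, 85, 86}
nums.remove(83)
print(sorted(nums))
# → [3, 7, 68, 72, 85, 86]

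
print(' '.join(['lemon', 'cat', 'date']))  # lemon cat date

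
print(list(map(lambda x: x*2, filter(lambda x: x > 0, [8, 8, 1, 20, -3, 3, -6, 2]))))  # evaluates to [16, 16, 2, 40, 6, 4]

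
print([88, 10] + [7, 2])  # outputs [88, 10, 7, 2]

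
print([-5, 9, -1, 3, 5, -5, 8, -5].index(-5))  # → 0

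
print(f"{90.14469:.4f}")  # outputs 90.1447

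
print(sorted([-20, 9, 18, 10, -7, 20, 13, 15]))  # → [-20, -7, 9, 10, 13, 15, 18, 20]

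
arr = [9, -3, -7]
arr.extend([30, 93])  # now [9, -3, -7, 30, 93]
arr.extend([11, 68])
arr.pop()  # 68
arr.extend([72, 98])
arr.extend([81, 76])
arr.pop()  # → 76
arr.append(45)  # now [9, -3, -7, 30, 93, 11, 72, 98, 81, 45]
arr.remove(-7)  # [9, -3, 30, 93, 11, 72, 98, 81, 45]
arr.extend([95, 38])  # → [9, -3, 30, 93, 11, 72, 98, 81, 45, 95, 38]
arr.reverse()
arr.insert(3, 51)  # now [38, 95, 45, 51, 81, 98, 72, 11, 93, 30, -3, 9]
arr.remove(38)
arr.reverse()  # [9, -3, 30, 93, 11, 72, 98, 81, 51, 45, 95]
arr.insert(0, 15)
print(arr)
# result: [15, 9, -3, 30, 93, 11, 72, 98, 81, 51, 45, 95]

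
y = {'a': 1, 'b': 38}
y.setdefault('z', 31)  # 31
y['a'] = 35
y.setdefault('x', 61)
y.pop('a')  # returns 35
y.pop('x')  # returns 61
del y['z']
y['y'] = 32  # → {'b': 38, 'y': 32}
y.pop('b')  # 38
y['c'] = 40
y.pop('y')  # 32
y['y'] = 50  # {'c': 40, 'y': 50}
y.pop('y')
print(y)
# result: {'c': 40}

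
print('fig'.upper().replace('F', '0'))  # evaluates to 0IG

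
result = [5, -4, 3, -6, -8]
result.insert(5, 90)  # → [5, -4, 3, -6, -8, 90]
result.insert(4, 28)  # [5, -4, 3, -6, 28, -8, 90]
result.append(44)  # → [5, -4, 3, -6, 28, -8, 90, 44]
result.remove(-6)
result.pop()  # 44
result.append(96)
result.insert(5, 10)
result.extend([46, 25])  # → [5, -4, 3, 28, -8, 10, 90, 96, 46, 25]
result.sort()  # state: [-8, -4, 3, 5, 10, 25, 28, 46, 90, 96]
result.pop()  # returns 96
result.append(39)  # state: [-8, -4, 3, 5, 10, 25, 28, 46, 90, 39]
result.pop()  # 39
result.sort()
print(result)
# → [-8, -4, 3, 5, 10, 25, 28, 46, 90]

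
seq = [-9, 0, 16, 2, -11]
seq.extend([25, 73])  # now [-9, 0, 16, 2, -11, 25, 73]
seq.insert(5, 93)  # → [-9, 0, 16, 2, -11, 93, 25, 73]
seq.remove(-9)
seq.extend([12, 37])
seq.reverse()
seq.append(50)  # [37, 12, 73, 25, 93, -11, 2, 16, 0, 50]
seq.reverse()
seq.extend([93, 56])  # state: [50, 0, 16, 2, -11, 93, 25, 73, 12, 37, 93, 56]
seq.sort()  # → [-11, 0, 2, 12, 16, 25, 37, 50, 56, 73, 93, 93]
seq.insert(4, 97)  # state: [-11, 0, 2, 12, 97, 16, 25, 37, 50, 56, 73, 93, 93]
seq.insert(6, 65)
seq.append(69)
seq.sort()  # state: [-11, 0, 2, 12, 16, 25, 37, 50, 56, 65, 69, 73, 93, 93, 97]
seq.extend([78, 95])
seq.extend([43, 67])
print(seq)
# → [-11, 0, 2, 12, 16, 25, 37, 50, 56, 65, 69, 73, 93, 93, 97, 78, 95, 43, 67]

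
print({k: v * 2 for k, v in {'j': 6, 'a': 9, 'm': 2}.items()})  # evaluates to {'j': 12, 'a': 18, 'm': 4}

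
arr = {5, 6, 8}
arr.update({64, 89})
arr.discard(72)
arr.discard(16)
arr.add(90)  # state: {5, 6, 8, 64, 89, 90}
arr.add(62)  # {5, 6, 8, 62, 64, 89, 90}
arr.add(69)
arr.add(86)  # {5, 6, 8, 62, 64, 69, 86, 89, 90}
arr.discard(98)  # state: {5, 6, 8, 62, 64, 69, 86, 89, 90}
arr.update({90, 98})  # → {5, 6, 8, 62, 64, 69, 86, 89, 90, 98}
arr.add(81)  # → {5, 6, 8, 62, 64, 69, 81, 86, 89, 90, 98}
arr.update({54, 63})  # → {5, 6, 8, 54, 62, 63, 64, 69, 81, 86, 89, 90, 98}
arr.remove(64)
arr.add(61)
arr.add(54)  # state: {5, 6, 8, 54, 61, 62, 63, 69, 81, 86, 89, 90, 98}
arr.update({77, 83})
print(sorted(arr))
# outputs [5, 6, 8, 54, 61, 62, 63, 69, 77, 81, 83, 86, 89, 90, 98]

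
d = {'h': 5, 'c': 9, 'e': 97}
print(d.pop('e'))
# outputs 97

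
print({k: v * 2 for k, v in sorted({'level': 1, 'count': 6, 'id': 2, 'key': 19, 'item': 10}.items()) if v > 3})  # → {'count': 12, 'item': 20, 'key': 38}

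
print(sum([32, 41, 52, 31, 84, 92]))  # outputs 332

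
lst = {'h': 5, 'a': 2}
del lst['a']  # {'h': 5}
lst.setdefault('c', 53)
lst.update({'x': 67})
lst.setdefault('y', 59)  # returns 59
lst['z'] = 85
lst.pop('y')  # 59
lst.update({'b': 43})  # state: {'h': 5, 'c': 53, 'x': 67, 'z': 85, 'b': 43}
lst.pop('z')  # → 85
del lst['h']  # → {'c': 53, 'x': 67, 'b': 43}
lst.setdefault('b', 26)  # 43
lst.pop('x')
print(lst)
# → {'c': 53, 'b': 43}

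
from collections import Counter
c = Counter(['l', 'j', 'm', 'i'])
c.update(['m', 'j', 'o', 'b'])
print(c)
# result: Counter({'j': 2, 'm': 2, 'l': 1, 'i': 1, 'o': 1, 'b': 1})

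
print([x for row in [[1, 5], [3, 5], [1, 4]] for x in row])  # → [1, 5, 3, 5, 1, 4]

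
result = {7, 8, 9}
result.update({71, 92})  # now {7, 8, 9, 71, 92}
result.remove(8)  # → {7, 9, 71, 92}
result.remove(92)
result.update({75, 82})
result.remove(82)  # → {7, 9, 71, 75}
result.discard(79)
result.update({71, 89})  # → {7, 9, 71, 75, 89}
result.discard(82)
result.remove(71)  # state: {7, 9, 75, 89}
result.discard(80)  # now {7, 9, 75, 89}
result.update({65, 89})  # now {7, 9, 65, 75, 89}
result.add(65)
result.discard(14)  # {7, 9, 65, 75, 89}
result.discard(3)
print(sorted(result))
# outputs [7, 9, 65, 75, 89]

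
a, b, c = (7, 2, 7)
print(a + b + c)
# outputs 16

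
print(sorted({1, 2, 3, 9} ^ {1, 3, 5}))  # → [2, 5, 9]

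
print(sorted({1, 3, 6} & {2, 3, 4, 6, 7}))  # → [3, 6]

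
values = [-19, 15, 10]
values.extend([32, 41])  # [-19, 15, 10, 32, 41]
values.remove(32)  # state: [-19, 15, 10, 41]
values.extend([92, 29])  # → [-19, 15, 10, 41, 92, 29]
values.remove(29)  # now [-19, 15, 10, 41, 92]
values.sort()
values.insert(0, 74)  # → [74, -19, 10, 15, 41, 92]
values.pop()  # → 92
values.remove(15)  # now [74, -19, 10, 41]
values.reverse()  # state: [41, 10, -19, 74]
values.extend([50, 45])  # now [41, 10, -19, 74, 50, 45]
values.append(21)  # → [41, 10, -19, 74, 50, 45, 21]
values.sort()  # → [-19, 10, 21, 41, 45, 50, 74]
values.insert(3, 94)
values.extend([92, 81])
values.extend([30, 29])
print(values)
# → [-19, 10, 21, 94, 41, 45, 50, 74, 92, 81, 30, 29]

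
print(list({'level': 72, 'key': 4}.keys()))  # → ['level', 'key']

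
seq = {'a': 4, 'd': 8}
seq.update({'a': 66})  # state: {'a': 66, 'd': 8}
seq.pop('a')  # 66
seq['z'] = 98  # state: {'d': 8, 'z': 98}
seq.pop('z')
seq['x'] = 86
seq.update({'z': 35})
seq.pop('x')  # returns 86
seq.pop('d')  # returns 8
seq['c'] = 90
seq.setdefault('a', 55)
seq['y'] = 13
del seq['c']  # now {'z': 35, 'a': 55, 'y': 13}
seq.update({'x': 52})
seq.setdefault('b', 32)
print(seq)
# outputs {'z': 35, 'a': 55, 'y': 13, 'x': 52, 'b': 32}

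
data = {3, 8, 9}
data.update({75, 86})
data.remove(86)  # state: {3, 8, 9, 75}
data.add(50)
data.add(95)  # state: {3, 8, 9, 50, 75, 95}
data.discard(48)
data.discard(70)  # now {3, 8, 9, 50, 75, 95}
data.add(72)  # {3, 8, 9, 50, 72, 75, 95}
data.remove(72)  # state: {3, 8, 9, 50, 75, 95}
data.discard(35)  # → {3, 8, 9, 50, 75, 95}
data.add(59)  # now {3, 8, 9, 50, 59, 75, 95}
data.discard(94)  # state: {3, 8, 9, 50, 59, 75, 95}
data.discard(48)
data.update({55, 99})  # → {3, 8, 9, 50, 55, 59, 75, 95, 99}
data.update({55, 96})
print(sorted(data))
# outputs [3, 8, 9, 50, 55, 59, 75, 95, 96, 99]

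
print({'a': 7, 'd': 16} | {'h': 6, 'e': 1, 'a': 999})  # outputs {'a': 999, 'd': 16, 'h': 6, 'e': 1}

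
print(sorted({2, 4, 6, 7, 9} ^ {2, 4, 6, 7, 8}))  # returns [8, 9]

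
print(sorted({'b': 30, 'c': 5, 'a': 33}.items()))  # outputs [('a', 33), ('b', 30), ('c', 5)]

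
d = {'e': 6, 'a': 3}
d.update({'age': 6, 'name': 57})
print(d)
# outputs {'e': 6, 'a': 3, 'age': 6, 'name': 57}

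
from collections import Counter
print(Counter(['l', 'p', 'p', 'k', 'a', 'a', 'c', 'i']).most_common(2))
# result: [('p', 2), ('a', 2)]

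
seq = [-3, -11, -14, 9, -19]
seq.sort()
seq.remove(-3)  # [-19, -14, -11, 9]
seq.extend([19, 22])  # [-19, -14, -11, 9, 19, 22]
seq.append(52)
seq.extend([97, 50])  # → [-19, -14, -11, 9, 19, 22, 52, 97, 50]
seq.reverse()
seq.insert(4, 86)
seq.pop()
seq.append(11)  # [50, 97, 52, 22, 86, 19, 9, -11, -14, 11]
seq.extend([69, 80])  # [50, 97, 52, 22, 86, 19, 9, -11, -14, 11, 69, 80]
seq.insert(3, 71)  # [50, 97, 52, 71, 22, 86, 19, 9, -11, -14, 11, 69, 80]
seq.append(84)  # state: [50, 97, 52, 71, 22, 86, 19, 9, -11, -14, 11, 69, 80, 84]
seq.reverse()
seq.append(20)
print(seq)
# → [84, 80, 69, 11, -14, -11, 9, 19, 86, 22, 71, 52, 97, 50, 20]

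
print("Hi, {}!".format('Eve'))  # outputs Hi, Eve!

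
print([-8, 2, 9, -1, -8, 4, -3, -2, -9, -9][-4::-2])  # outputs [-3, -8, 9, -8]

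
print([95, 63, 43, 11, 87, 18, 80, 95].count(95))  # 2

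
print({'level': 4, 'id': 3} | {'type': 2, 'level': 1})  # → {'level': 1, 'id': 3, 'type': 2}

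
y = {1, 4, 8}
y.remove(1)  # {4, 8}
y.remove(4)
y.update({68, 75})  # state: {8, 68, 75}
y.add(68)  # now {8, 68, 75}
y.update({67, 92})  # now {8, 67, 68, 75, 92}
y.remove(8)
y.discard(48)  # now {67, 68, 75, 92}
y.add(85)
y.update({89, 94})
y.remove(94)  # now {67, 68, 75, 85, 89, 92}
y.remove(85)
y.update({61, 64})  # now {61, 64, 67, 68, 75, 89, 92}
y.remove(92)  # {61, 64, 67, 68, 75, 89}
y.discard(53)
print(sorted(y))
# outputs [61, 64, 67, 68, 75, 89]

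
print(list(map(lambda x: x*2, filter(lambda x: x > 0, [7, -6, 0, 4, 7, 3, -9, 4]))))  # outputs [14, 8, 14, 6, 8]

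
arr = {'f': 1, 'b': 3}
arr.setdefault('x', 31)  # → 31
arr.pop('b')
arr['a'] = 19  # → {'f': 1, 'x': 31, 'a': 19}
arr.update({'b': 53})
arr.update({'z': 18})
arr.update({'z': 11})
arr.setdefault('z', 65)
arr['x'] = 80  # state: {'f': 1, 'x': 80, 'a': 19, 'b': 53, 'z': 11}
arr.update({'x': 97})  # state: {'f': 1, 'x': 97, 'a': 19, 'b': 53, 'z': 11}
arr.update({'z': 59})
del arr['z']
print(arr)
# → {'f': 1, 'x': 97, 'a': 19, 'b': 53}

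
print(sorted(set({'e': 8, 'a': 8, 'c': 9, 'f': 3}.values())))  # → [3, 8, 9]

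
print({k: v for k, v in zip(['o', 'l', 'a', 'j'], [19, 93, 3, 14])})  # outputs {'o': 19, 'l': 93, 'a': 3, 'j': 14}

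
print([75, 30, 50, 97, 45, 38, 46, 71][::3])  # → [75, 97, 46]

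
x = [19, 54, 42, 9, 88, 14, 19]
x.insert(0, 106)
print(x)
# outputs [106, 19, 54, 42, 9, 88, 14, 19]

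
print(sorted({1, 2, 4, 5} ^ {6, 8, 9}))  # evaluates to [1, 2, 4, 5, 6, 8, 9]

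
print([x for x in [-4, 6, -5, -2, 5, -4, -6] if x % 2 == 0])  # [-4, 6, -2, -4, -6]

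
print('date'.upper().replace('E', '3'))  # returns DAT3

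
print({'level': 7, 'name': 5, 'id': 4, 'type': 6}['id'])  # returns 4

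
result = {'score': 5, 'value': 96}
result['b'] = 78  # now {'score': 5, 'value': 96, 'b': 78}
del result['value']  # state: {'score': 5, 'b': 78}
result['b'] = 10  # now {'score': 5, 'b': 10}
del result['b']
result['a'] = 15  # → {'score': 5, 'a': 15}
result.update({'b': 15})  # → {'score': 5, 'a': 15, 'b': 15}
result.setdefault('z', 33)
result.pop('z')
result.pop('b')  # 15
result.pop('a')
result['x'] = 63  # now {'score': 5, 'x': 63}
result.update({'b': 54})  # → {'score': 5, 'x': 63, 'b': 54}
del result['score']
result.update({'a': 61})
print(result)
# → {'x': 63, 'b': 54, 'a': 61}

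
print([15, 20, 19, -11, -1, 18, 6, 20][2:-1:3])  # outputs [19, 18]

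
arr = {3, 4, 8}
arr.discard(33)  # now {3, 4, 8}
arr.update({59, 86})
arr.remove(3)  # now {4, 8, 59, 86}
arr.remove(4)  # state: {8, 59, 86}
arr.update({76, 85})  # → {8, 59, 76, 85, 86}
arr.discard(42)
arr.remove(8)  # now {59, 76, 85, 86}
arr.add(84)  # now {59, 76, 84, 85, 86}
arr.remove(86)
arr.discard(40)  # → {59, 76, 84, 85}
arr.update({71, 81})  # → {59, 71, 76, 81, 84, 85}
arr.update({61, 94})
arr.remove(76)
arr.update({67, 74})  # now {59, 61, 67, 71, 74, 81, 84, 85, 94}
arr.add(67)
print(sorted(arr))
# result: [59, 61, 67, 71, 74, 81, 84, 85, 94]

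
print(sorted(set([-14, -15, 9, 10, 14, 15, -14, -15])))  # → [-15, -14, 9, 10, 14, 15]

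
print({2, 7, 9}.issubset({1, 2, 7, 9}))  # True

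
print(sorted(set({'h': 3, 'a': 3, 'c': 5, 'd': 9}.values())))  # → [3, 5, 9]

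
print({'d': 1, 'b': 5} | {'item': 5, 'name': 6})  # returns {'d': 1, 'b': 5, 'item': 5, 'name': 6}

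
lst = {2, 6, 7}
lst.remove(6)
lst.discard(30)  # {2, 7}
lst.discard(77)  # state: {2, 7}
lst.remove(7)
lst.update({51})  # {2, 51}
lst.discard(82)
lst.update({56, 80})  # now {2, 51, 56, 80}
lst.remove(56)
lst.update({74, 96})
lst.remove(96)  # {2, 51, 74, 80}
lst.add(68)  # {2, 51, 68, 74, 80}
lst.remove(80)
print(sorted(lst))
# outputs [2, 51, 68, 74]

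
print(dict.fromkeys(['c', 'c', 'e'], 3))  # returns {'c': 3, 'e': 3}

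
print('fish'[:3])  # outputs fis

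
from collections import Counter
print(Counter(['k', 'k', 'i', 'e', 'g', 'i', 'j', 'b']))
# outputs Counter({'k': 2, 'i': 2, 'e': 1, 'g': 1, 'j': 1, 'b': 1})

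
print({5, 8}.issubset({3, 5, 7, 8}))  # True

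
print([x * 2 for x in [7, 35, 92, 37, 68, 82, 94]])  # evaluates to [14, 70, 184, 74, 136, 164, 188]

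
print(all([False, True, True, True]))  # False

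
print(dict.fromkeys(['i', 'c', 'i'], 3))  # {'i': 3, 'c': 3}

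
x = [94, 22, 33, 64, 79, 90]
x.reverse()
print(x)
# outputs [90, 79, 64, 33, 22, 94]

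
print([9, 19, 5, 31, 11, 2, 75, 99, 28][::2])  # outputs [9, 5, 11, 75, 28]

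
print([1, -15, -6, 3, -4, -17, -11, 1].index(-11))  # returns 6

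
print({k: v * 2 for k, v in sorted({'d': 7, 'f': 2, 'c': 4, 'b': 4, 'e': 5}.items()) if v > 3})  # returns {'b': 8, 'c': 8, 'd': 14, 'e': 10}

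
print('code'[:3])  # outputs cod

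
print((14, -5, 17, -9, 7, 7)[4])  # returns 7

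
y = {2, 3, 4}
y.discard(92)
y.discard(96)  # {2, 3, 4}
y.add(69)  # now {2, 3, 4, 69}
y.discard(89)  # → {2, 3, 4, 69}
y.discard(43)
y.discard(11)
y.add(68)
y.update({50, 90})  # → {2, 3, 4, 50, 68, 69, 90}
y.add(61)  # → {2, 3, 4, 50, 61, 68, 69, 90}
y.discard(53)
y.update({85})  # {2, 3, 4, 50, 61, 68, 69, 85, 90}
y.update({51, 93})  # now {2, 3, 4, 50, 51, 61, 68, 69, 85, 90, 93}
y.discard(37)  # {2, 3, 4, 50, 51, 61, 68, 69, 85, 90, 93}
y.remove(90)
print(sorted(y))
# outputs [2, 3, 4, 50, 51, 61, 68, 69, 85, 93]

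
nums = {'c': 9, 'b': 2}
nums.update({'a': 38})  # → {'c': 9, 'b': 2, 'a': 38}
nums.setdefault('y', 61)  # 61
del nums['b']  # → {'c': 9, 'a': 38, 'y': 61}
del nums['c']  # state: {'a': 38, 'y': 61}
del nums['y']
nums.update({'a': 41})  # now {'a': 41}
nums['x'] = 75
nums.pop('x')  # 75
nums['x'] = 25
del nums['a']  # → {'x': 25}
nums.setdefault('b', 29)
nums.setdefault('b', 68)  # 29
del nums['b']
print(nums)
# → {'x': 25}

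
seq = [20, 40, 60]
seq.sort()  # [20, 40, 60]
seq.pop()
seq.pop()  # 40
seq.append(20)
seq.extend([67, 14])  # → [20, 20, 67, 14]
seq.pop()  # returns 14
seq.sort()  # [20, 20, 67]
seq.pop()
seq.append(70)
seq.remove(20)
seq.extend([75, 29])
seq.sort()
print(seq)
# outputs [20, 29, 70, 75]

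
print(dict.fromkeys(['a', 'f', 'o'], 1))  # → {'a': 1, 'f': 1, 'o': 1}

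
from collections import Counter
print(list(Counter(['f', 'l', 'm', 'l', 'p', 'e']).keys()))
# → ['f', 'l', 'm', 'p', 'e']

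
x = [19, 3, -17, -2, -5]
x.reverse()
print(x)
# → [-5, -2, -17, 3, 19]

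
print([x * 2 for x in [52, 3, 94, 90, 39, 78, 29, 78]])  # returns [104, 6, 188, 180, 78, 156, 58, 156]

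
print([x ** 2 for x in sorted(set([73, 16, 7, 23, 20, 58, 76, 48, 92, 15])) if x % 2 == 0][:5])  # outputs [256, 400, 2304, 3364, 5776]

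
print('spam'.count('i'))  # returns 0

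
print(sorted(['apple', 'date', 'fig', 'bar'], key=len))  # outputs ['fig', 'bar', 'date', 'apple']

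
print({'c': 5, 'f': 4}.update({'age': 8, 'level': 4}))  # None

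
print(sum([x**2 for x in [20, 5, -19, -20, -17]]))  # 1475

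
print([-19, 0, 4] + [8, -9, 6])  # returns [-19, 0, 4, 8, -9, 6]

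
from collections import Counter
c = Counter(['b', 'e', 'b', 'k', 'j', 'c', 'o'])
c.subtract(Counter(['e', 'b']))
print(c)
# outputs Counter({'b': 1, 'k': 1, 'j': 1, 'c': 1, 'o': 1, 'e': 0})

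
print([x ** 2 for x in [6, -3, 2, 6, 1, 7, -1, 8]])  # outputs [36, 9, 4, 36, 1, 49, 1, 64]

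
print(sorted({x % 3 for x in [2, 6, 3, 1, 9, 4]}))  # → [0, 1, 2]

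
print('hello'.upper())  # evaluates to HELLO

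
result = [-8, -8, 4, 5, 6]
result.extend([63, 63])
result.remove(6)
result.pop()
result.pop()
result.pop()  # 5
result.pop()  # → 4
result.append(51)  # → [-8, -8, 51]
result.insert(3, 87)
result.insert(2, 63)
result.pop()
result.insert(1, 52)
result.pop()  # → 51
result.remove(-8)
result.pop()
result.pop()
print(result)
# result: [52]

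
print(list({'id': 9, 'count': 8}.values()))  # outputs [9, 8]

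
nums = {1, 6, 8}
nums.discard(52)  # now {1, 6, 8}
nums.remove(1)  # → {6, 8}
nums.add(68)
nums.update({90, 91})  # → {6, 8, 68, 90, 91}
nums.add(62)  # {6, 8, 62, 68, 90, 91}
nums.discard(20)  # {6, 8, 62, 68, 90, 91}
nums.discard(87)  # {6, 8, 62, 68, 90, 91}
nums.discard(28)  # {6, 8, 62, 68, 90, 91}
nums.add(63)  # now {6, 8, 62, 63, 68, 90, 91}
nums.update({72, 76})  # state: {6, 8, 62, 63, 68, 72, 76, 90, 91}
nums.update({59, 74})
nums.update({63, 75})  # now {6, 8, 59, 62, 63, 68, 72, 74, 75, 76, 90, 91}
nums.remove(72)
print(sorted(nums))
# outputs [6, 8, 59, 62, 63, 68, 74, 75, 76, 90, 91]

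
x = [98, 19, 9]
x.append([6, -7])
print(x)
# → [98, 19, 9, [6, -7]]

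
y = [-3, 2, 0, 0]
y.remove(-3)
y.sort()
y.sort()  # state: [0, 0, 2]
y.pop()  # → 2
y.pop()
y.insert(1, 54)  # [0, 54]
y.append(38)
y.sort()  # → [0, 38, 54]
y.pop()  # 54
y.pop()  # 38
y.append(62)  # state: [0, 62]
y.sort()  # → [0, 62]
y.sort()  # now [0, 62]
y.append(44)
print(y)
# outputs [0, 62, 44]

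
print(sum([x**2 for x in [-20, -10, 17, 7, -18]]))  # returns 1162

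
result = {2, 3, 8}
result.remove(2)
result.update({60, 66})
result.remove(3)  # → {8, 60, 66}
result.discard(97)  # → {8, 60, 66}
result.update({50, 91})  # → {8, 50, 60, 66, 91}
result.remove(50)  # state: {8, 60, 66, 91}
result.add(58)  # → {8, 58, 60, 66, 91}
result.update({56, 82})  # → {8, 56, 58, 60, 66, 82, 91}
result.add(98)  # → {8, 56, 58, 60, 66, 82, 91, 98}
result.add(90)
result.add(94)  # {8, 56, 58, 60, 66, 82, 90, 91, 94, 98}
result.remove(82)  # {8, 56, 58, 60, 66, 90, 91, 94, 98}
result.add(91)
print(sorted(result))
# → [8, 56, 58, 60, 66, 90, 91, 94, 98]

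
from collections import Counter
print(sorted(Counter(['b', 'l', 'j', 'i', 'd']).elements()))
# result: ['b', 'd', 'i', 'j', 'l']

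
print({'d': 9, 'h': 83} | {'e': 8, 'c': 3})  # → {'d': 9, 'h': 83, 'e': 8, 'c': 3}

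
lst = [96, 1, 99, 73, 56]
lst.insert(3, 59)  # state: [96, 1, 99, 59, 73, 56]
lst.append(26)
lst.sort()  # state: [1, 26, 56, 59, 73, 96, 99]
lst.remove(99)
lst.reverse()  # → [96, 73, 59, 56, 26, 1]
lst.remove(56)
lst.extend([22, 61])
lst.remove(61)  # [96, 73, 59, 26, 1, 22]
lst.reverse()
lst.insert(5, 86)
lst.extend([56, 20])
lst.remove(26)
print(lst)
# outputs [22, 1, 59, 73, 86, 96, 56, 20]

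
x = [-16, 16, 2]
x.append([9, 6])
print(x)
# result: [-16, 16, 2, [9, 6]]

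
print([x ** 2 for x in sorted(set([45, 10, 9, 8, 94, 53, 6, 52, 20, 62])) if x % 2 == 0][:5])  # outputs [36, 64, 100, 400, 2704]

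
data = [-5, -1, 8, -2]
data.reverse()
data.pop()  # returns -5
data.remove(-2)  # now [8, -1]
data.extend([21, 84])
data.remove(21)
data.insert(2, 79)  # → [8, -1, 79, 84]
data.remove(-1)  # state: [8, 79, 84]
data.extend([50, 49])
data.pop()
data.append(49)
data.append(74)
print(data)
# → [8, 79, 84, 50, 49, 74]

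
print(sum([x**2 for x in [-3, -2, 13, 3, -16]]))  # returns 447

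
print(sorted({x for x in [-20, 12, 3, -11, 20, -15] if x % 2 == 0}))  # [-20, 12, 20]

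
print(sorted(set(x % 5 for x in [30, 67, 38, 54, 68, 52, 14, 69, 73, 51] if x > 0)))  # [0, 1, 2, 3, 4]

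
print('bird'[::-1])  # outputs drib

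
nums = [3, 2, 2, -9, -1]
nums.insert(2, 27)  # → [3, 2, 27, 2, -9, -1]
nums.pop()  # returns -1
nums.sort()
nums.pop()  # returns 27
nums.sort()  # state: [-9, 2, 2, 3]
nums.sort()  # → [-9, 2, 2, 3]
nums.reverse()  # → [3, 2, 2, -9]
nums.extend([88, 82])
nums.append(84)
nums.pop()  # 84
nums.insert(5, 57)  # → [3, 2, 2, -9, 88, 57, 82]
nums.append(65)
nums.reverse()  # [65, 82, 57, 88, -9, 2, 2, 3]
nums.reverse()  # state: [3, 2, 2, -9, 88, 57, 82, 65]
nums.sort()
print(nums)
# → [-9, 2, 2, 3, 57, 65, 82, 88]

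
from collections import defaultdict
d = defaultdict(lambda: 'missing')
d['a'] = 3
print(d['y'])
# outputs missing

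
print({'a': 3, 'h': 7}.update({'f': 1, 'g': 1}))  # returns None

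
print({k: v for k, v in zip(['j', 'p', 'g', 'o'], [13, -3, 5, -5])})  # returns {'j': 13, 'p': -3, 'g': 5, 'o': -5}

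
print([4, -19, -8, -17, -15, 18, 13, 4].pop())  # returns 4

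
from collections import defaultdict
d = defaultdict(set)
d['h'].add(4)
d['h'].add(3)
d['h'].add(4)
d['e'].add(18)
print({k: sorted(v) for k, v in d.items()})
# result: {'h': [3, 4], 'e': [18]}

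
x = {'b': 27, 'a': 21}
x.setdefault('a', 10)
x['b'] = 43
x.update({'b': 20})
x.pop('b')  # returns 20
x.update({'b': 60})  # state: {'a': 21, 'b': 60}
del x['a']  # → {'b': 60}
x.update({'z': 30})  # {'b': 60, 'z': 30}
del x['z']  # {'b': 60}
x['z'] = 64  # {'b': 60, 'z': 64}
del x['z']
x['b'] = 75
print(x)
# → {'b': 75}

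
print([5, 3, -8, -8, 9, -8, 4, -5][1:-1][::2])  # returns [3, -8, -8]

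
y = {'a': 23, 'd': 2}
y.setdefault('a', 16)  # 23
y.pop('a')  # 23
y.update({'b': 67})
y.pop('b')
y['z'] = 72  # {'d': 2, 'z': 72}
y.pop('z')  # 72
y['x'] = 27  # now {'d': 2, 'x': 27}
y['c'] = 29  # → {'d': 2, 'x': 27, 'c': 29}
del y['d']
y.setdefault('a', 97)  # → 97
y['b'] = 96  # {'x': 27, 'c': 29, 'a': 97, 'b': 96}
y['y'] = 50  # {'x': 27, 'c': 29, 'a': 97, 'b': 96, 'y': 50}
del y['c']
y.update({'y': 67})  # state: {'x': 27, 'a': 97, 'b': 96, 'y': 67}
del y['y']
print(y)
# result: {'x': 27, 'a': 97, 'b': 96}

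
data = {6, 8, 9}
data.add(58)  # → {6, 8, 9, 58}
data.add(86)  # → {6, 8, 9, 58, 86}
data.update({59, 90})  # {6, 8, 9, 58, 59, 86, 90}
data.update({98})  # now {6, 8, 9, 58, 59, 86, 90, 98}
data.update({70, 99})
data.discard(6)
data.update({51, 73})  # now {8, 9, 51, 58, 59, 70, 73, 86, 90, 98, 99}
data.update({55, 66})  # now {8, 9, 51, 55, 58, 59, 66, 70, 73, 86, 90, 98, 99}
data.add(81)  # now {8, 9, 51, 55, 58, 59, 66, 70, 73, 81, 86, 90, 98, 99}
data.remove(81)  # {8, 9, 51, 55, 58, 59, 66, 70, 73, 86, 90, 98, 99}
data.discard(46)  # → {8, 9, 51, 55, 58, 59, 66, 70, 73, 86, 90, 98, 99}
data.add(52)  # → {8, 9, 51, 52, 55, 58, 59, 66, 70, 73, 86, 90, 98, 99}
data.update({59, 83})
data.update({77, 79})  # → {8, 9, 51, 52, 55, 58, 59, 66, 70, 73, 77, 79, 83, 86, 90, 98, 99}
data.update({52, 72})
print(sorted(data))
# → [8, 9, 51, 52, 55, 58, 59, 66, 70, 72, 73, 77, 79, 83, 86, 90, 98, 99]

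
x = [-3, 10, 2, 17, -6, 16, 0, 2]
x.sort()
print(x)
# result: [-6, -3, 0, 2, 2, 10, 16, 17]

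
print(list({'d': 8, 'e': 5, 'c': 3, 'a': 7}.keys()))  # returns ['d', 'e', 'c', 'a']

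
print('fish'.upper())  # FISH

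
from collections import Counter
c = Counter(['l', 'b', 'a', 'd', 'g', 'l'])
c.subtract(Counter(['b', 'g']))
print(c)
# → Counter({'l': 2, 'a': 1, 'd': 1, 'b': 0, 'g': 0})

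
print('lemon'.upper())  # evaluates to LEMON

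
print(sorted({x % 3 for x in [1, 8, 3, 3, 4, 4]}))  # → [0, 1, 2]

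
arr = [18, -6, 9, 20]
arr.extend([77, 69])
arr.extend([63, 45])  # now [18, -6, 9, 20, 77, 69, 63, 45]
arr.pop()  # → 45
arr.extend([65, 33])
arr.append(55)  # [18, -6, 9, 20, 77, 69, 63, 65, 33, 55]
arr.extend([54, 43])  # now [18, -6, 9, 20, 77, 69, 63, 65, 33, 55, 54, 43]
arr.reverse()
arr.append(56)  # [43, 54, 55, 33, 65, 63, 69, 77, 20, 9, -6, 18, 56]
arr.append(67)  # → [43, 54, 55, 33, 65, 63, 69, 77, 20, 9, -6, 18, 56, 67]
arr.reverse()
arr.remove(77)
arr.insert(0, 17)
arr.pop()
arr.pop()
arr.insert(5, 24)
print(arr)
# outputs [17, 67, 56, 18, -6, 24, 9, 20, 69, 63, 65, 33, 55]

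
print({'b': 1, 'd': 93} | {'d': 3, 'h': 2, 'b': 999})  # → {'b': 999, 'd': 3, 'h': 2}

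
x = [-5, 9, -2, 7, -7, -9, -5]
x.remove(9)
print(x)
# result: [-5, -2, 7, -7, -9, -5]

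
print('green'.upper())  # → GREEN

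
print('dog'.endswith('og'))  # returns True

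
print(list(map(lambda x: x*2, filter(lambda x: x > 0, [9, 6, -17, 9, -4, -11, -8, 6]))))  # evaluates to [18, 12, 18, 12]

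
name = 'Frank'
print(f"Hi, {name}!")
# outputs Hi, Frank!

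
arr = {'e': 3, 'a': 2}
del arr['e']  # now {'a': 2}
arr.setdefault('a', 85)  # 2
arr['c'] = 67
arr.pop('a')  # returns 2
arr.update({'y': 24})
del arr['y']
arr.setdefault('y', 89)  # 89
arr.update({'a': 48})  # {'c': 67, 'y': 89, 'a': 48}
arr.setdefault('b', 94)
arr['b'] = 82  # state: {'c': 67, 'y': 89, 'a': 48, 'b': 82}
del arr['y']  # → {'c': 67, 'a': 48, 'b': 82}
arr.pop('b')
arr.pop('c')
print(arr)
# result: {'a': 48}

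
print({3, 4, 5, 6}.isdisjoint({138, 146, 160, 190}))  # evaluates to True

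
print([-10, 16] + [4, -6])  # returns [-10, 16, 4, -6]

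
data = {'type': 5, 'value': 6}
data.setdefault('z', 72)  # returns 72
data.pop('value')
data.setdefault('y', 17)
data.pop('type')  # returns 5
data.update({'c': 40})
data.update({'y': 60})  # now {'z': 72, 'y': 60, 'c': 40}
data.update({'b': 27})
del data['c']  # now {'z': 72, 'y': 60, 'b': 27}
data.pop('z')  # 72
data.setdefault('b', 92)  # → 27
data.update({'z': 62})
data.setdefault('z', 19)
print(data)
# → {'y': 60, 'b': 27, 'z': 62}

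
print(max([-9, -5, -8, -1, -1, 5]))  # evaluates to 5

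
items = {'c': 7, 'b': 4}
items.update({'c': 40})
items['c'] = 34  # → {'c': 34, 'b': 4}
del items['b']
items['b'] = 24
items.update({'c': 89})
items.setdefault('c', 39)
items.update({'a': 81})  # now {'c': 89, 'b': 24, 'a': 81}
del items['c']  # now {'b': 24, 'a': 81}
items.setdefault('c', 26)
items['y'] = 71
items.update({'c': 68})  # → {'b': 24, 'a': 81, 'c': 68, 'y': 71}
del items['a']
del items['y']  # {'b': 24, 'c': 68}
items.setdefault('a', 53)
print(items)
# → {'b': 24, 'c': 68, 'a': 53}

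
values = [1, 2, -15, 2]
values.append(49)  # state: [1, 2, -15, 2, 49]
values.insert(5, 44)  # [1, 2, -15, 2, 49, 44]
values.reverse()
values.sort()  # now [-15, 1, 2, 2, 44, 49]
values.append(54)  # [-15, 1, 2, 2, 44, 49, 54]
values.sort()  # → [-15, 1, 2, 2, 44, 49, 54]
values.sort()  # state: [-15, 1, 2, 2, 44, 49, 54]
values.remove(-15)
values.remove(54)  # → [1, 2, 2, 44, 49]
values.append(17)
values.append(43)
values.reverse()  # [43, 17, 49, 44, 2, 2, 1]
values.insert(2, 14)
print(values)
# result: [43, 17, 14, 49, 44, 2, 2, 1]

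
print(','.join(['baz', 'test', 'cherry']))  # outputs baz,test,cherry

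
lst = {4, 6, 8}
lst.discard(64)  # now {4, 6, 8}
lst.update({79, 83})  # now {4, 6, 8, 79, 83}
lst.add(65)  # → {4, 6, 8, 65, 79, 83}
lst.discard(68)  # {4, 6, 8, 65, 79, 83}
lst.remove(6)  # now {4, 8, 65, 79, 83}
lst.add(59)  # {4, 8, 59, 65, 79, 83}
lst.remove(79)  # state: {4, 8, 59, 65, 83}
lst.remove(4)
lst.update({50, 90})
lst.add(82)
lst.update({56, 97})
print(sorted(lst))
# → [8, 50, 56, 59, 65, 82, 83, 90, 97]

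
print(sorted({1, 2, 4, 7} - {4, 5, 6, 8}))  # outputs [1, 2, 7]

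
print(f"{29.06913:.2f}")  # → 29.07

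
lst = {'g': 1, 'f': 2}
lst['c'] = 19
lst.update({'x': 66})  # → {'g': 1, 'f': 2, 'c': 19, 'x': 66}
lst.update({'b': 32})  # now {'g': 1, 'f': 2, 'c': 19, 'x': 66, 'b': 32}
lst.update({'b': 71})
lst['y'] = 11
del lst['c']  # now {'g': 1, 'f': 2, 'x': 66, 'b': 71, 'y': 11}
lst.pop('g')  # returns 1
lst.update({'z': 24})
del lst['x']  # {'f': 2, 'b': 71, 'y': 11, 'z': 24}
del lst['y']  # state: {'f': 2, 'b': 71, 'z': 24}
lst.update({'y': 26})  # {'f': 2, 'b': 71, 'z': 24, 'y': 26}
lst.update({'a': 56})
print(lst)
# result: {'f': 2, 'b': 71, 'z': 24, 'y': 26, 'a': 56}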